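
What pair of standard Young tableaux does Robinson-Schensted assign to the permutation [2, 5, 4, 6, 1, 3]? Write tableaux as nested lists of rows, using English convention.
P = [[1, 3, 6], [2, 4], [5]], Q = [[1, 2, 4], [3, 6], [5]]

Insert each entry of the permutation into P by Schensted row insertion, recording in Q the position of each new cell.

Insert 2: appended to row 1. P = [[2]].
Insert 5: appended to row 1. P = [[2, 5]].
Insert 4: 4 bumps 5 from row 1; 5 starts row 2. P = [[2, 4], [5]].
Insert 6: appended to row 1. P = [[2, 4, 6], [5]].
Insert 1: 1 bumps 2 from row 1; 2 bumps 5 from row 2; 5 starts row 3. P = [[1, 4, 6], [2], [5]].
Insert 3: 3 bumps 4 from row 1; 4 appends to row 2. P = [[1, 3, 6], [2, 4], [5]].

So P = [[1, 3, 6], [2, 4], [5]], Q = [[1, 2, 4], [3, 6], [5]].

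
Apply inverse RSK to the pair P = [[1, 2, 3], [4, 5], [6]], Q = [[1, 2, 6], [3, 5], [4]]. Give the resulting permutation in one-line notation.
Reverse the RSK construction: for i from n down to 1, find the cell of Q containing i, remove the entry at that cell from P, and reverse-bump it up through P; the value ejected from row 1 is w(i).

Step i=6: Q has 6 at row 1, column 3; remove that cell from P, ejecting 3. So w(6) = 3. P is now [[1, 2], [4, 5], [6]].
Step i=5: Q has 5 at row 2, column 2; remove 5 from row 2 of P and reverse-bump: 5 enters row 1 and ejects 2. So w(5) = 2. P is now [[1, 5], [4], [6]].
Step i=4: Q has 4 at row 3, column 1; remove 6 from row 3 of P and reverse-bump: 6 enters row 2 and ejects 4; 4 enters row 1 and ejects 1. So w(4) = 1. P is now [[4, 5], [6]].
Step i=3: Q has 3 at row 2, column 1; remove 6 from row 2 of P and reverse-bump: 6 enters row 1 and ejects 5. So w(3) = 5. P is now [[4, 6]].
Step i=2: Q has 2 at row 1, column 2; remove that cell from P, ejecting 6. So w(2) = 6. P is now [[4]].
Step i=1: Q has 1 at row 1, column 1; remove that cell from P, ejecting 4. So w(1) = 4. P is now [].

So w = 4 6 5 1 2 3.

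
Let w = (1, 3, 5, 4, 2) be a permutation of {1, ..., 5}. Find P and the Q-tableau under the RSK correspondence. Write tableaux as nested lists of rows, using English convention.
P = [[1, 2, 4], [3], [5]], Q = [[1, 2, 3], [4], [5]]

Insert each entry of the permutation into P by Schensted row insertion, recording in Q the position of each new cell.

Insert 1: appended to row 1. P = [[1]].
Insert 3: appended to row 1. P = [[1, 3]].
Insert 5: appended to row 1. P = [[1, 3, 5]].
Insert 4: 4 bumps 5 from row 1; 5 starts row 2. P = [[1, 3, 4], [5]].
Insert 2: 2 bumps 3 from row 1; 3 bumps 5 from row 2; 5 starts row 3. P = [[1, 2, 4], [3], [5]].

So P = [[1, 2, 4], [3], [5]], Q = [[1, 2, 3], [4], [5]].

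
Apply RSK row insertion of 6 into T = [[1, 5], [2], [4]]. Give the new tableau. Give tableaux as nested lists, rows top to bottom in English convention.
6 is larger than every entry of row 1, so it is appended to row 1. The new tableau is [[1, 5, 6], [2], [4]].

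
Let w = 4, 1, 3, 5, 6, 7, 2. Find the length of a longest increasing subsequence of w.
5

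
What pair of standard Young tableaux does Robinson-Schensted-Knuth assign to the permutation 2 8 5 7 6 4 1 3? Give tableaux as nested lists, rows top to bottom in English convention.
Insert each entry of the permutation into P by Schensted row insertion, recording in Q the position of each new cell.

Insert 2: appended to row 1. P = [[2]], Q = [[1]].
Insert 8: appended to row 1. P = [[2, 8]], Q = [[1, 2]].
Insert 5: 5 bumps 8 from row 1; 8 starts row 2. P = [[2, 5], [8]], Q = [[1, 2], [3]].
Insert 7: appended to row 1. P = [[2, 5, 7], [8]], Q = [[1, 2, 4], [3]].
Insert 6: 6 bumps 7 from row 1; 7 bumps 8 from row 2; 8 starts row 3. P = [[2, 5, 6], [7], [8]], Q = [[1, 2, 4], [3], [5]].
Insert 4: 4 bumps 5 from row 1; 5 bumps 7 from row 2; 7 bumps 8 from row 3; 8 starts row 4. P = [[2, 4, 6], [5], [7], [8]], Q = [[1, 2, 4], [3], [5], [6]].
Insert 1: 1 bumps 2 from row 1; 2 bumps 5 from row 2; 5 bumps 7 from row 3; 7 bumps 8 from row 4; 8 starts row 5. P = [[1, 4, 6], [2], [5], [7], [8]], Q = [[1, 2, 4], [3], [5], [6], [7]].
Insert 3: 3 bumps 4 from row 1; 4 appends to row 2. P = [[1, 3, 6], [2, 4], [5], [7], [8]], Q = [[1, 2, 4], [3, 8], [5], [6], [7]].

So P = [[1, 3, 6], [2, 4], [5], [7], [8]], Q = [[1, 2, 4], [3, 8], [5], [6], [7]].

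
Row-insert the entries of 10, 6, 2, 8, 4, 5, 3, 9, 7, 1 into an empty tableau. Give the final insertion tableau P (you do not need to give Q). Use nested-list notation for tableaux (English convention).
P = [[1, 3, 5, 7], [2, 8, 9], [4], [6], [10]]

Insert 10: appended to row 1. P = [[10]].
Insert 6: 6 bumps 10 from row 1; 10 starts row 2. P = [[6], [10]].
Insert 2: 2 bumps 6 from row 1; 6 bumps 10 from row 2; 10 starts row 3. P = [[2], [6], [10]].
Insert 8: appended to row 1. P = [[2, 8], [6], [10]].
Insert 4: 4 bumps 8 from row 1; 8 appends to row 2. P = [[2, 4], [6, 8], [10]].
Insert 5: appended to row 1. P = [[2, 4, 5], [6, 8], [10]].
Insert 3: 3 bumps 4 from row 1; 4 bumps 6 from row 2; 6 bumps 10 from row 3; 10 starts row 4. P = [[2, 3, 5], [4, 8], [6], [10]].
Insert 9: appended to row 1. P = [[2, 3, 5, 9], [4, 8], [6], [10]].
Insert 7: 7 bumps 9 from row 1; 9 appends to row 2. P = [[2, 3, 5, 7], [4, 8, 9], [6], [10]].
Insert 1: 1 bumps 2 from row 1; 2 bumps 4 from row 2; 4 bumps 6 from row 3; 6 bumps 10 from row 4; 10 starts row 5. P = [[1, 3, 5, 7], [2, 8, 9], [4], [6], [10]].

So P = [[1, 3, 5, 7], [2, 8, 9], [4], [6], [10]].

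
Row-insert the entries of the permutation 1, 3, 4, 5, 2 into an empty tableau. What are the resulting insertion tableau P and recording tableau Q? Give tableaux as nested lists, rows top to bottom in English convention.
P = [[1, 2, 4, 5], [3]], Q = [[1, 2, 3, 4], [5]]

Insert each entry of the permutation into P by Schensted row insertion, recording in Q the position of each new cell.

Insert 1: appended to row 1. P = [[1]], Q = [[1]].
Insert 3: appended to row 1. P = [[1, 3]], Q = [[1, 2]].
Insert 4: appended to row 1. P = [[1, 3, 4]], Q = [[1, 2, 3]].
Insert 5: appended to row 1. P = [[1, 3, 4, 5]], Q = [[1, 2, 3, 4]].
Insert 2: 2 bumps 3 from row 1; 3 starts row 2. P = [[1, 2, 4, 5], [3]], Q = [[1, 2, 3, 4], [5]].

So P = [[1, 2, 4, 5], [3]], Q = [[1, 2, 3, 4], [5]].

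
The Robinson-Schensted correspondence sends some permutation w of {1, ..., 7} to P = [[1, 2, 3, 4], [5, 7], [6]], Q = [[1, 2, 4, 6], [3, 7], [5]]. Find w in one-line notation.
Reverse the RSK construction: for i from n down to 1, find the cell of Q containing i, remove the entry at that cell from P, and reverse-bump it up through P; the value ejected from row 1 is w(i).

Step i=7: Q has 7 at row 2, column 2; remove 7 from row 2 of P and reverse-bump: 7 enters row 1 and ejects 4. So w(7) = 4. P is now [[1, 2, 3, 7], [5], [6]].
Step i=6: Q has 6 at row 1, column 4; remove that cell from P, ejecting 7. So w(6) = 7. P is now [[1, 2, 3], [5], [6]].
Step i=5: Q has 5 at row 3, column 1; remove 6 from row 3 of P and reverse-bump: 6 enters row 2 and ejects 5; 5 enters row 1 and ejects 3. So w(5) = 3. P is now [[1, 2, 5], [6]].
Step i=4: Q has 4 at row 1, column 3; remove that cell from P, ejecting 5. So w(4) = 5. P is now [[1, 2], [6]].
Step i=3: Q has 3 at row 2, column 1; remove 6 from row 2 of P and reverse-bump: 6 enters row 1 and ejects 2. So w(3) = 2. P is now [[1, 6]].
Step i=2: Q has 2 at row 1, column 2; remove that cell from P, ejecting 6. So w(2) = 6. P is now [[1]].
Step i=1: Q has 1 at row 1, column 1; remove that cell from P, ejecting 1. So w(1) = 1. P is now [].

So w = 1 6 2 5 3 7 4.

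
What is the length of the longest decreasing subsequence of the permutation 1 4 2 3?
2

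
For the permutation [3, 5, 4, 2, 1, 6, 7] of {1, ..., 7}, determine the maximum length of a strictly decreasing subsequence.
4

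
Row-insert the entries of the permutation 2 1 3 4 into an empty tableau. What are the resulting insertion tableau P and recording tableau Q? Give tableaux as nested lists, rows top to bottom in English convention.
P = [[1, 3, 4], [2]], Q = [[1, 3, 4], [2]]

Insert each entry of the permutation into P by Schensted row insertion, recording in Q the position of each new cell.

Insert 2: appended to row 1. P = [[2]].
Insert 1: 1 bumps 2 from row 1; 2 starts row 2. P = [[1], [2]].
Insert 3: appended to row 1. P = [[1, 3], [2]].
Insert 4: appended to row 1. P = [[1, 3, 4], [2]].

So P = [[1, 3, 4], [2]], Q = [[1, 3, 4], [2]].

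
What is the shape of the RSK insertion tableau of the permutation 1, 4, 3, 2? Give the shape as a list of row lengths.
[2, 1, 1]

RSK row insertion gives P = [[1, 2], [3], [4]], which has shape [2, 1, 1].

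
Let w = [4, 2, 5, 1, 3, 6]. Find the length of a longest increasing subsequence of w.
3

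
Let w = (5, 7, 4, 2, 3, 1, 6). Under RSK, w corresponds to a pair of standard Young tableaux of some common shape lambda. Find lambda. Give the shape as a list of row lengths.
[3, 2, 1, 1]

Row-insert each entry into an empty tableau.

After inserting 5: P = [[5]].
After inserting 7: P = [[5, 7]].
After inserting 4: P = [[4, 7], [5]].
After inserting 2: P = [[2, 7], [4], [5]].
After inserting 3: P = [[2, 3], [4, 7], [5]].
After inserting 1: P = [[1, 3], [2, 7], [4], [5]].
After inserting 6: P = [[1, 3, 6], [2, 7], [4], [5]].

The final insertion tableau P = [[1, 3, 6], [2, 7], [4], [5]] has shape [3, 2, 1, 1].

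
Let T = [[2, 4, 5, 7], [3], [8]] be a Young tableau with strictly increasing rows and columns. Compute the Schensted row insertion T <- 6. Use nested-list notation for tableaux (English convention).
[[2, 4, 5, 6], [3, 7], [8]]

In row 1, 6 replaces 7 (the leftmost entry greater than 6); 7 is bumped to row 2. 7 is appended to row 2. The new tableau is [[2, 4, 5, 6], [3, 7], [8]].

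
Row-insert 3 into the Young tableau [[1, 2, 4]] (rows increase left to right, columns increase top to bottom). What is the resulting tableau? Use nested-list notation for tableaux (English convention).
[[1, 2, 3], [4]]

In row 1, 3 replaces 4 (the leftmost entry greater than 3); 4 is bumped to row 2. 4 starts a new row 2. The new tableau is [[1, 2, 3], [4]].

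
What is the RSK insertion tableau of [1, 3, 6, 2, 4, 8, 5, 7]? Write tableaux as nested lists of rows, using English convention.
After inserting 1: P = [[1]].
After inserting 3: P = [[1, 3]].
After inserting 6: P = [[1, 3, 6]].
After inserting 2: P = [[1, 2, 6], [3]].
After inserting 4: P = [[1, 2, 4], [3, 6]].
After inserting 8: P = [[1, 2, 4, 8], [3, 6]].
After inserting 5: P = [[1, 2, 4, 5], [3, 6, 8]].
After inserting 7: P = [[1, 2, 4, 5, 7], [3, 6, 8]].

So P = [[1, 2, 4, 5, 7], [3, 6, 8]].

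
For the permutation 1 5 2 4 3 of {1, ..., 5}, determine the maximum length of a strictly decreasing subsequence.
3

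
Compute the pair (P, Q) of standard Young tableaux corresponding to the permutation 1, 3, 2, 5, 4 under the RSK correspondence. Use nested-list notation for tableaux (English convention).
Insert each entry of the permutation into P by Schensted row insertion, recording in Q the position of each new cell.

After inserting 1: P = [[1]].
After inserting 3: P = [[1, 3]].
After inserting 2: P = [[1, 2], [3]].
After inserting 5: P = [[1, 2, 5], [3]].
After inserting 4: P = [[1, 2, 4], [3, 5]].

So P = [[1, 2, 4], [3, 5]], Q = [[1, 2, 4], [3, 5]].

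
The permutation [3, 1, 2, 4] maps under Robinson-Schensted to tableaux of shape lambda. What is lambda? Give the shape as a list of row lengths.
[3, 1]

Row-insert each entry into an empty tableau.

After inserting 3: P = [[3]].
After inserting 1: P = [[1], [3]].
After inserting 2: P = [[1, 2], [3]].
After inserting 4: P = [[1, 2, 4], [3]].

The final insertion tableau P = [[1, 2, 4], [3]] has shape [3, 1].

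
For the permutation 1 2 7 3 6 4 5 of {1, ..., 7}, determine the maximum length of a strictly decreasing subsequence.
3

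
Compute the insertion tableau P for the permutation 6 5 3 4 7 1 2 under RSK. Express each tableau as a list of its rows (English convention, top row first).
Insert 6: appended to row 1. P = [[6]].
Insert 5: 5 bumps 6 from row 1; 6 starts row 2. P = [[5], [6]].
Insert 3: 3 bumps 5 from row 1; 5 bumps 6 from row 2; 6 starts row 3. P = [[3], [5], [6]].
Insert 4: appended to row 1. P = [[3, 4], [5], [6]].
Insert 7: appended to row 1. P = [[3, 4, 7], [5], [6]].
Insert 1: 1 bumps 3 from row 1; 3 bumps 5 from row 2; 5 bumps 6 from row 3; 6 starts row 4. P = [[1, 4, 7], [3], [5], [6]].
Insert 2: 2 bumps 4 from row 1; 4 appends to row 2. P = [[1, 2, 7], [3, 4], [5], [6]].

So P = [[1, 2, 7], [3, 4], [5], [6]].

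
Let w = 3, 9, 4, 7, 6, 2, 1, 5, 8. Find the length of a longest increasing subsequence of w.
4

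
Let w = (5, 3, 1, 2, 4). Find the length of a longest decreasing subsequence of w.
3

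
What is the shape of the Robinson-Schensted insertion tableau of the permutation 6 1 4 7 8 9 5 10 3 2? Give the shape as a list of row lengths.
[6, 2, 1, 1]

RSK row insertion gives P = [[1, 2, 5, 8, 9, 10], [3, 7], [4], [6]], which has shape [6, 2, 1, 1].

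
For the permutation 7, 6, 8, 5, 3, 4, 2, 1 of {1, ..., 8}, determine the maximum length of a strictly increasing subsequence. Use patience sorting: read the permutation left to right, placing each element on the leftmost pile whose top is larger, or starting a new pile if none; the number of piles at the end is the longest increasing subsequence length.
2

7: new pile. tops = [7]
6: onto pile 1 (replacing 7). tops = [6]
8: new pile. tops = [6, 8]
5: onto pile 1 (replacing 6). tops = [5, 8]
3: onto pile 1 (replacing 5). tops = [3, 8]
4: onto pile 2 (replacing 8). tops = [3, 4]
2: onto pile 1 (replacing 3). tops = [2, 4]
1: onto pile 1 (replacing 2). tops = [1, 4]

2 piles, so the longest increasing subsequence has length 2.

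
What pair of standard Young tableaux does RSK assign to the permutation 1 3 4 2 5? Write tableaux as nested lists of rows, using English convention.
Insert each entry of the permutation into P by Schensted row insertion, recording in Q the position of each new cell.

After inserting 1: P = [[1]].
After inserting 3: P = [[1, 3]].
After inserting 4: P = [[1, 3, 4]].
After inserting 2: P = [[1, 2, 4], [3]].
After inserting 5: P = [[1, 2, 4, 5], [3]].

So P = [[1, 2, 4, 5], [3]], Q = [[1, 2, 3, 5], [4]].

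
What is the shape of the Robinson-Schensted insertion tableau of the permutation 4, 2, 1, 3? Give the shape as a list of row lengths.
Row-insert each entry into an empty tableau.

After inserting 4: P = [[4]].
After inserting 2: P = [[2], [4]].
After inserting 1: P = [[1], [2], [4]].
After inserting 3: P = [[1, 3], [2], [4]].

The final insertion tableau P = [[1, 3], [2], [4]] has shape [2, 1, 1].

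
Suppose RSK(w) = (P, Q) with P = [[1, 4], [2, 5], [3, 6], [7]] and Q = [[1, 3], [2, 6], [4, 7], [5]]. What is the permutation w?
7 3 6 2 1 5 4

Reverse RSK: for i = n, n-1, ..., 1, locate i in Q, remove the corresponding corner cell from P, and reverse-bump its entry up through P; the value ejected from row 1 is w(i).

So w = 7 3 6 2 1 5 4.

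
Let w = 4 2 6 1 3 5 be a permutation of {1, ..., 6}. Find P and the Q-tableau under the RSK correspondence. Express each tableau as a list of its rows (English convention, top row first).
Insert each entry of the permutation into P by Schensted row insertion, recording in Q the position of each new cell.

After inserting 4: P = [[4]].
After inserting 2: P = [[2], [4]].
After inserting 6: P = [[2, 6], [4]].
After inserting 1: P = [[1, 6], [2], [4]].
After inserting 3: P = [[1, 3], [2, 6], [4]].
After inserting 5: P = [[1, 3, 5], [2, 6], [4]].

So P = [[1, 3, 5], [2, 6], [4]], Q = [[1, 3, 6], [2, 5], [4]].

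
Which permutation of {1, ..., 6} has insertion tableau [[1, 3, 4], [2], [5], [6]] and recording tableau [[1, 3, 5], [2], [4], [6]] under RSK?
Reverse RSK: for i = n, n-1, ..., 1, locate i in Q, remove the corresponding corner cell from P, and reverse-bump its entry up through P; the value ejected from row 1 is w(i).

So w = 6 2 5 3 4 1.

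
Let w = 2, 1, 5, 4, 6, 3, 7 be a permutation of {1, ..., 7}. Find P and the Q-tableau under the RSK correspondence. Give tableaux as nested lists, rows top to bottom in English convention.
P = [[1, 3, 6, 7], [2, 4], [5]], Q = [[1, 3, 5, 7], [2, 4], [6]]

Insert each entry of the permutation into P by Schensted row insertion, recording in Q the position of each new cell.

After inserting 2: P = [[2]].
After inserting 1: P = [[1], [2]].
After inserting 5: P = [[1, 5], [2]].
After inserting 4: P = [[1, 4], [2, 5]].
After inserting 6: P = [[1, 4, 6], [2, 5]].
After inserting 3: P = [[1, 3, 6], [2, 4], [5]].
After inserting 7: P = [[1, 3, 6, 7], [2, 4], [5]].

So P = [[1, 3, 6, 7], [2, 4], [5]], Q = [[1, 3, 5, 7], [2, 4], [6]].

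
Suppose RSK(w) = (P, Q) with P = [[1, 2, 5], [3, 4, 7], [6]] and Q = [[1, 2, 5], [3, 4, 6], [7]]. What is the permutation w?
3 6 1 4 7 5 2

Reverse the RSK construction: for i from n down to 1, find the cell of Q containing i, remove the entry at that cell from P, and reverse-bump it up through P; the value ejected from row 1 is w(i).

Step i=7: Q has 7 at row 3, column 1; remove 6 from row 3 of P and reverse-bump: 6 enters row 2 and ejects 4; 4 enters row 1 and ejects 2. So w(7) = 2. P is now [[1, 4, 5], [3, 6, 7]].
Step i=6: Q has 6 at row 2, column 3; remove 7 from row 2 of P and reverse-bump: 7 enters row 1 and ejects 5. So w(6) = 5. P is now [[1, 4, 7], [3, 6]].
Step i=5: Q has 5 at row 1, column 3; remove that cell from P, ejecting 7. So w(5) = 7. P is now [[1, 4], [3, 6]].
Step i=4: Q has 4 at row 2, column 2; remove 6 from row 2 of P and reverse-bump: 6 enters row 1 and ejects 4. So w(4) = 4. P is now [[1, 6], [3]].
Step i=3: Q has 3 at row 2, column 1; remove 3 from row 2 of P and reverse-bump: 3 enters row 1 and ejects 1. So w(3) = 1. P is now [[3, 6]].
Step i=2: Q has 2 at row 1, column 2; remove that cell from P, ejecting 6. So w(2) = 6. P is now [[3]].
Step i=1: Q has 1 at row 1, column 1; remove that cell from P, ejecting 3. So w(1) = 3. P is now [].

So w = 3 6 1 4 7 5 2.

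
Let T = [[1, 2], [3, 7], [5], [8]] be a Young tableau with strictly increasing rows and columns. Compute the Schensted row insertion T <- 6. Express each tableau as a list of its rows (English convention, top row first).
[[1, 2, 6], [3, 7], [5], [8]]

6 is larger than every entry of row 1, so it is appended to row 1. The new tableau is [[1, 2, 6], [3, 7], [5], [8]].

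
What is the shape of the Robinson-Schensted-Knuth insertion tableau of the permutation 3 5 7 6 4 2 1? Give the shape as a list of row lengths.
Row-insert each entry into an empty tableau.

After inserting 3: P = [[3]].
After inserting 5: P = [[3, 5]].
After inserting 7: P = [[3, 5, 7]].
After inserting 6: P = [[3, 5, 6], [7]].
After inserting 4: P = [[3, 4, 6], [5], [7]].
After inserting 2: P = [[2, 4, 6], [3], [5], [7]].
After inserting 1: P = [[1, 4, 6], [2], [3], [5], [7]].

The final insertion tableau P = [[1, 4, 6], [2], [3], [5], [7]] has shape [3, 1, 1, 1, 1].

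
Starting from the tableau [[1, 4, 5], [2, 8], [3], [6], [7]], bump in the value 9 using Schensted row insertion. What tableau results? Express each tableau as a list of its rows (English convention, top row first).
9 is larger than every entry of row 1, so it is appended to row 1. The new tableau is [[1, 4, 5, 9], [2, 8], [3], [6], [7]].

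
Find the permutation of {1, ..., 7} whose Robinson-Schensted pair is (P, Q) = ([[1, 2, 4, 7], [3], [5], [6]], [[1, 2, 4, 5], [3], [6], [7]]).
Reverse the RSK construction: for i from n down to 1, find the cell of Q containing i, remove the entry at that cell from P, and reverse-bump it up through P; the value ejected from row 1 is w(i).

Step i=7: Q has 7 at row 4, column 1; remove 6 from row 4 of P and reverse-bump: 6 enters row 3 and ejects 5; 5 enters row 2 and ejects 3; 3 enters row 1 and ejects 2. So w(7) = 2. P is now [[1, 3, 4, 7], [5], [6]].
Step i=6: Q has 6 at row 3, column 1; remove 6 from row 3 of P and reverse-bump: 6 enters row 2 and ejects 5; 5 enters row 1 and ejects 4. So w(6) = 4. P is now [[1, 3, 5, 7], [6]].
Step i=5: Q has 5 at row 1, column 4; remove that cell from P, ejecting 7. So w(5) = 7. P is now [[1, 3, 5], [6]].
Step i=4: Q has 4 at row 1, column 3; remove that cell from P, ejecting 5. So w(4) = 5. P is now [[1, 3], [6]].
Step i=3: Q has 3 at row 2, column 1; remove 6 from row 2 of P and reverse-bump: 6 enters row 1 and ejects 3. So w(3) = 3. P is now [[1, 6]].
Step i=2: Q has 2 at row 1, column 2; remove that cell from P, ejecting 6. So w(2) = 6. P is now [[1]].
Step i=1: Q has 1 at row 1, column 1; remove that cell from P, ejecting 1. So w(1) = 1. P is now [].

So w = 1 6 3 5 7 4 2.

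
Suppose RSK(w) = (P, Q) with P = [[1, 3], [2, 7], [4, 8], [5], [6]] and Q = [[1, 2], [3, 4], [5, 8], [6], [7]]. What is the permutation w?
6 8 5 7 4 2 1 3

Reverse the RSK construction: for i from n down to 1, find the cell of Q containing i, remove the entry at that cell from P, and reverse-bump it up through P; the value ejected from row 1 is w(i).

Step i=8: Q has 8 at row 3, column 2; remove 8 from row 3 of P and reverse-bump: 8 enters row 2 and ejects 7; 7 enters row 1 and ejects 3. So w(8) = 3. P is now [[1, 7], [2, 8], [4], [5], [6]].
Step i=7: Q has 7 at row 5, column 1; remove 6 from row 5 of P and reverse-bump: 6 enters row 4 and ejects 5; 5 enters row 3 and ejects 4; 4 enters row 2 and ejects 2; 2 enters row 1 and ejects 1. So w(7) = 1. P is now [[2, 7], [4, 8], [5], [6]].
Step i=6: Q has 6 at row 4, column 1; remove 6 from row 4 of P and reverse-bump: 6 enters row 3 and ejects 5; 5 enters row 2 and ejects 4; 4 enters row 1 and ejects 2. So w(6) = 2. P is now [[4, 7], [5, 8], [6]].
Step i=5: Q has 5 at row 3, column 1; remove 6 from row 3 of P and reverse-bump: 6 enters row 2 and ejects 5; 5 enters row 1 and ejects 4. So w(5) = 4. P is now [[5, 7], [6, 8]].
Step i=4: Q has 4 at row 2, column 2; remove 8 from row 2 of P and reverse-bump: 8 enters row 1 and ejects 7. So w(4) = 7. P is now [[5, 8], [6]].
Step i=3: Q has 3 at row 2, column 1; remove 6 from row 2 of P and reverse-bump: 6 enters row 1 and ejects 5. So w(3) = 5. P is now [[6, 8]].
Step i=2: Q has 2 at row 1, column 2; remove that cell from P, ejecting 8. So w(2) = 8. P is now [[6]].
Step i=1: Q has 1 at row 1, column 1; remove that cell from P, ejecting 6. So w(1) = 6. P is now [].

So w = 6 8 5 7 4 2 1 3.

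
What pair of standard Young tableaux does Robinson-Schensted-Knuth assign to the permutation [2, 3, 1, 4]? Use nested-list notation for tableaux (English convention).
P = [[1, 3, 4], [2]], Q = [[1, 2, 4], [3]]

Insert each entry of the permutation into P by Schensted row insertion, recording in Q the position of each new cell.

Insert 2: appended to row 1. P = [[2]].
Insert 3: appended to row 1. P = [[2, 3]].
Insert 1: 1 bumps 2 from row 1; 2 starts row 2. P = [[1, 3], [2]].
Insert 4: appended to row 1. P = [[1, 3, 4], [2]].

So P = [[1, 3, 4], [2]], Q = [[1, 2, 4], [3]].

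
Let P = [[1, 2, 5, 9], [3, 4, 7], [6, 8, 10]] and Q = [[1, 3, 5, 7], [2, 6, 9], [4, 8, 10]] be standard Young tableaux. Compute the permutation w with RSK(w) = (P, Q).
Reverse the RSK construction: for i from n down to 1, find the cell of Q containing i, remove the entry at that cell from P, and reverse-bump it up through P; the value ejected from row 1 is w(i).

Step i=10: Q has 10 at row 3, column 3; remove 10 from row 3 of P and reverse-bump: 10 enters row 2 and ejects 7; 7 enters row 1 and ejects 5. So w(10) = 5. P is now [[1, 2, 7, 9], [3, 4, 10], [6, 8]].
Step i=9: Q has 9 at row 2, column 3; remove 10 from row 2 of P and reverse-bump: 10 enters row 1 and ejects 9. So w(9) = 9. P is now [[1, 2, 7, 10], [3, 4], [6, 8]].
Step i=8: Q has 8 at row 3, column 2; remove 8 from row 3 of P and reverse-bump: 8 enters row 2 and ejects 4; 4 enters row 1 and ejects 2. So w(8) = 2. P is now [[1, 4, 7, 10], [3, 8], [6]].
Step i=7: Q has 7 at row 1, column 4; remove that cell from P, ejecting 10. So w(7) = 10. P is now [[1, 4, 7], [3, 8], [6]].
Step i=6: Q has 6 at row 2, column 2; remove 8 from row 2 of P and reverse-bump: 8 enters row 1 and ejects 7. So w(6) = 7. P is now [[1, 4, 8], [3], [6]].
Step i=5: Q has 5 at row 1, column 3; remove that cell from P, ejecting 8. So w(5) = 8. P is now [[1, 4], [3], [6]].
Step i=4: Q has 4 at row 3, column 1; remove 6 from row 3 of P and reverse-bump: 6 enters row 2 and ejects 3; 3 enters row 1 and ejects 1. So w(4) = 1. P is now [[3, 4], [6]].
Step i=3: Q has 3 at row 1, column 2; remove that cell from P, ejecting 4. So w(3) = 4. P is now [[3], [6]].
Step i=2: Q has 2 at row 2, column 1; remove 6 from row 2 of P and reverse-bump: 6 enters row 1 and ejects 3. So w(2) = 3. P is now [[6]].
Step i=1: Q has 1 at row 1, column 1; remove that cell from P, ejecting 6. So w(1) = 6. P is now [].

So w = 6 3 4 1 8 7 10 2 9 5.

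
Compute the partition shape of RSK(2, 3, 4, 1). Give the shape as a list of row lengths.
Row-insert each entry into an empty tableau.

After inserting 2: P = [[2]].
After inserting 3: P = [[2, 3]].
After inserting 4: P = [[2, 3, 4]].
After inserting 1: P = [[1, 3, 4], [2]].

The final insertion tableau P = [[1, 3, 4], [2]] has shape [3, 1].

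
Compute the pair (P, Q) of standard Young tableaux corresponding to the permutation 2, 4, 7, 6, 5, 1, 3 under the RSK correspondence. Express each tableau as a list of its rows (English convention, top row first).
P = [[1, 3, 5], [2, 4], [6], [7]], Q = [[1, 2, 3], [4, 7], [5], [6]]

Insert each entry of the permutation into P by Schensted row insertion, recording in Q the position of each new cell.

Insert 2: appended to row 1. P = [[2]], Q = [[1]].
Insert 4: appended to row 1. P = [[2, 4]], Q = [[1, 2]].
Insert 7: appended to row 1. P = [[2, 4, 7]], Q = [[1, 2, 3]].
Insert 6: 6 bumps 7 from row 1; 7 starts row 2. P = [[2, 4, 6], [7]], Q = [[1, 2, 3], [4]].
Insert 5: 5 bumps 6 from row 1; 6 bumps 7 from row 2; 7 starts row 3. P = [[2, 4, 5], [6], [7]], Q = [[1, 2, 3], [4], [5]].
Insert 1: 1 bumps 2 from row 1; 2 bumps 6 from row 2; 6 bumps 7 from row 3; 7 starts row 4. P = [[1, 4, 5], [2], [6], [7]], Q = [[1, 2, 3], [4], [5], [6]].
Insert 3: 3 bumps 4 from row 1; 4 appends to row 2. P = [[1, 3, 5], [2, 4], [6], [7]], Q = [[1, 2, 3], [4, 7], [5], [6]].

So P = [[1, 3, 5], [2, 4], [6], [7]], Q = [[1, 2, 3], [4, 7], [5], [6]].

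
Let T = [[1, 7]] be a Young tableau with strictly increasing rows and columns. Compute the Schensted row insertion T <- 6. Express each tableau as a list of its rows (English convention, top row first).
[[1, 6], [7]]

In row 1, 6 replaces 7 (the leftmost entry greater than 6); 7 is bumped to row 2. 7 starts a new row 2. The new tableau is [[1, 6], [7]].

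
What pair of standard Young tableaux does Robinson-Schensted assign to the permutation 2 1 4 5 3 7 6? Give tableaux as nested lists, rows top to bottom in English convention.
P = [[1, 3, 5, 6], [2, 4, 7]], Q = [[1, 3, 4, 6], [2, 5, 7]]

Insert each entry of the permutation into P by Schensted row insertion, recording in Q the position of each new cell.

Insert 2: appended to row 1. P = [[2]].
Insert 1: 1 bumps 2 from row 1; 2 starts row 2. P = [[1], [2]].
Insert 4: appended to row 1. P = [[1, 4], [2]].
Insert 5: appended to row 1. P = [[1, 4, 5], [2]].
Insert 3: 3 bumps 4 from row 1; 4 appends to row 2. P = [[1, 3, 5], [2, 4]].
Insert 7: appended to row 1. P = [[1, 3, 5, 7], [2, 4]].
Insert 6: 6 bumps 7 from row 1; 7 appends to row 2. P = [[1, 3, 5, 6], [2, 4, 7]].

So P = [[1, 3, 5, 6], [2, 4, 7]], Q = [[1, 3, 4, 6], [2, 5, 7]].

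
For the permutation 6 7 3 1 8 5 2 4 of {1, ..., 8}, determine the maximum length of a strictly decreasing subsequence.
3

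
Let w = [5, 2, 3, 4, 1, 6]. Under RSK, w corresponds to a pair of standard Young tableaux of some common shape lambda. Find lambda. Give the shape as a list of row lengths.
RSK row insertion gives P = [[1, 3, 4, 6], [2], [5]], which has shape [4, 1, 1].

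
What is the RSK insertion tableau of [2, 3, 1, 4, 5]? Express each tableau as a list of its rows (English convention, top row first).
Insert 2: appended to row 1. P = [[2]].
Insert 3: appended to row 1. P = [[2, 3]].
Insert 1: 1 bumps 2 from row 1; 2 starts row 2. P = [[1, 3], [2]].
Insert 4: appended to row 1. P = [[1, 3, 4], [2]].
Insert 5: appended to row 1. P = [[1, 3, 4, 5], [2]].

So P = [[1, 3, 4, 5], [2]].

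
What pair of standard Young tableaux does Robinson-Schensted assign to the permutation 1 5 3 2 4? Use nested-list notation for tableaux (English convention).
Insert each entry of the permutation into P by Schensted row insertion, recording in Q the position of each new cell.

Insert 1: appended to row 1. P = [[1]].
Insert 5: appended to row 1. P = [[1, 5]].
Insert 3: 3 bumps 5 from row 1; 5 starts row 2. P = [[1, 3], [5]].
Insert 2: 2 bumps 3 from row 1; 3 bumps 5 from row 2; 5 starts row 3. P = [[1, 2], [3], [5]].
Insert 4: appended to row 1. P = [[1, 2, 4], [3], [5]].

So P = [[1, 2, 4], [3], [5]], Q = [[1, 2, 5], [3], [4]].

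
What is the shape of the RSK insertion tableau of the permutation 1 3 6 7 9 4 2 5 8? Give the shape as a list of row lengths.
[5, 3, 1]

RSK row insertion gives P = [[1, 2, 4, 5, 8], [3, 7, 9], [6]], which has shape [5, 3, 1].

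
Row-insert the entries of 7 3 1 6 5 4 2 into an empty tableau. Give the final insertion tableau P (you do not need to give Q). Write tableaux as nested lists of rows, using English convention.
Insert 7: appended to row 1. P = [[7]].
Insert 3: 3 bumps 7 from row 1; 7 starts row 2. P = [[3], [7]].
Insert 1: 1 bumps 3 from row 1; 3 bumps 7 from row 2; 7 starts row 3. P = [[1], [3], [7]].
Insert 6: appended to row 1. P = [[1, 6], [3], [7]].
Insert 5: 5 bumps 6 from row 1; 6 appends to row 2. P = [[1, 5], [3, 6], [7]].
Insert 4: 4 bumps 5 from row 1; 5 bumps 6 from row 2; 6 bumps 7 from row 3; 7 starts row 4. P = [[1, 4], [3, 5], [6], [7]].
Insert 2: 2 bumps 4 from row 1; 4 bumps 5 from row 2; 5 bumps 6 from row 3; 6 bumps 7 from row 4; 7 starts row 5. P = [[1, 2], [3, 4], [5], [6], [7]].

So P = [[1, 2], [3, 4], [5], [6], [7]].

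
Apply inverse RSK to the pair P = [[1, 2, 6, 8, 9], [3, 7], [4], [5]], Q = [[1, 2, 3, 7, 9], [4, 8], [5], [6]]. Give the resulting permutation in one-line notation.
Reverse the RSK construction: for i from n down to 1, find the cell of Q containing i, remove the entry at that cell from P, and reverse-bump it up through P; the value ejected from row 1 is w(i).

Step i=9: Q has 9 at row 1, column 5; remove that cell from P, ejecting 9. So w(9) = 9. P is now [[1, 2, 6, 8], [3, 7], [4], [5]].
Step i=8: Q has 8 at row 2, column 2; remove 7 from row 2 of P and reverse-bump: 7 enters row 1 and ejects 6. So w(8) = 6. P is now [[1, 2, 7, 8], [3], [4], [5]].
Step i=7: Q has 7 at row 1, column 4; remove that cell from P, ejecting 8. So w(7) = 8. P is now [[1, 2, 7], [3], [4], [5]].
Step i=6: Q has 6 at row 4, column 1; remove 5 from row 4 of P and reverse-bump: 5 enters row 3 and ejects 4; 4 enters row 2 and ejects 3; 3 enters row 1 and ejects 2. So w(6) = 2. P is now [[1, 3, 7], [4], [5]].
Step i=5: Q has 5 at row 3, column 1; remove 5 from row 3 of P and reverse-bump: 5 enters row 2 and ejects 4; 4 enters row 1 and ejects 3. So w(5) = 3. P is now [[1, 4, 7], [5]].
Step i=4: Q has 4 at row 2, column 1; remove 5 from row 2 of P and reverse-bump: 5 enters row 1 and ejects 4. So w(4) = 4. P is now [[1, 5, 7]].
Step i=3: Q has 3 at row 1, column 3; remove that cell from P, ejecting 7. So w(3) = 7. P is now [[1, 5]].
Step i=2: Q has 2 at row 1, column 2; remove that cell from P, ejecting 5. So w(2) = 5. P is now [[1]].
Step i=1: Q has 1 at row 1, column 1; remove that cell from P, ejecting 1. So w(1) = 1. P is now [].

So w = 1 5 7 4 3 2 8 6 9.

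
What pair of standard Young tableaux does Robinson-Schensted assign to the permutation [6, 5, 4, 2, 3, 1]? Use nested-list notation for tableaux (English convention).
Insert each entry of the permutation into P by Schensted row insertion, recording in Q the position of each new cell.

After inserting 6: P = [[6]].
After inserting 5: P = [[5], [6]].
After inserting 4: P = [[4], [5], [6]].
After inserting 2: P = [[2], [4], [5], [6]].
After inserting 3: P = [[2, 3], [4], [5], [6]].
After inserting 1: P = [[1, 3], [2], [4], [5], [6]].

So P = [[1, 3], [2], [4], [5], [6]], Q = [[1, 5], [2], [3], [4], [6]].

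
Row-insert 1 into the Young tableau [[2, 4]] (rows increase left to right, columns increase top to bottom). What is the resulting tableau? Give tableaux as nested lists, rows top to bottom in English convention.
[[1, 4], [2]]

In row 1, 1 replaces 2 (the leftmost entry greater than 1); 2 is bumped to row 2. 2 starts a new row 2. The new tableau is [[1, 4], [2]].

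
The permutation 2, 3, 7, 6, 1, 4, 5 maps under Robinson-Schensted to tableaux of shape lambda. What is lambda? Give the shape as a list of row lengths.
[4, 2, 1]

RSK row insertion gives P = [[1, 3, 4, 5], [2, 6], [7]], which has shape [4, 2, 1].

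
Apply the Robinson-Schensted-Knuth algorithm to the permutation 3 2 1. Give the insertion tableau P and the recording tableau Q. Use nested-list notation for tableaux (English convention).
P = [[1], [2], [3]], Q = [[1], [2], [3]]

Insert each entry of the permutation into P by Schensted row insertion, recording in Q the position of each new cell.

Insert 3: appended to row 1. P = [[3]].
Insert 2: 2 bumps 3 from row 1; 3 starts row 2. P = [[2], [3]].
Insert 1: 1 bumps 2 from row 1; 2 bumps 3 from row 2; 3 starts row 3. P = [[1], [2], [3]].

So P = [[1], [2], [3]], Q = [[1], [2], [3]].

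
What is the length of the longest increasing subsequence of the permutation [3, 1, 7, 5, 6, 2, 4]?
3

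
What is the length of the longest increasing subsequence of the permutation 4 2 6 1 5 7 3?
3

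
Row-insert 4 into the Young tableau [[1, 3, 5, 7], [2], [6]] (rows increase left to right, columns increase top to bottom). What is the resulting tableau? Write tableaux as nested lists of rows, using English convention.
[[1, 3, 4, 7], [2, 5], [6]]

In row 1, 4 replaces 5 (the leftmost entry greater than 4); 5 is bumped to row 2. 5 is appended to row 2. The new tableau is [[1, 3, 4, 7], [2, 5], [6]].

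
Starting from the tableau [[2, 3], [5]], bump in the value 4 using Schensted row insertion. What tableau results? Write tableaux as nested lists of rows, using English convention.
4 is larger than every entry of row 1, so it is appended to row 1. The new tableau is [[2, 3, 4], [5]].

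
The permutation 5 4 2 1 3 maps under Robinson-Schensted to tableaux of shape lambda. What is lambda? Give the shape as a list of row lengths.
[2, 1, 1, 1]

Row-insert each entry into an empty tableau.

After inserting 5: P = [[5]].
After inserting 4: P = [[4], [5]].
After inserting 2: P = [[2], [4], [5]].
After inserting 1: P = [[1], [2], [4], [5]].
After inserting 3: P = [[1, 3], [2], [4], [5]].

The final insertion tableau P = [[1, 3], [2], [4], [5]] has shape [2, 1, 1, 1].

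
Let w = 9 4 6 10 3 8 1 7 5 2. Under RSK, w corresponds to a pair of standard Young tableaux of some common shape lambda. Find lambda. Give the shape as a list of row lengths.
[3, 2, 2, 2, 1]

Row-insert each entry into an empty tableau.

After inserting 9: P = [[9]].
After inserting 4: P = [[4], [9]].
After inserting 6: P = [[4, 6], [9]].
After inserting 10: P = [[4, 6, 10], [9]].
After inserting 3: P = [[3, 6, 10], [4], [9]].
After inserting 8: P = [[3, 6, 8], [4, 10], [9]].
After inserting 1: P = [[1, 6, 8], [3, 10], [4], [9]].
After inserting 7: P = [[1, 6, 7], [3, 8], [4, 10], [9]].
After inserting 5: P = [[1, 5, 7], [3, 6], [4, 8], [9, 10]].
After inserting 2: P = [[1, 2, 7], [3, 5], [4, 6], [8, 10], [9]].

The final insertion tableau P = [[1, 2, 7], [3, 5], [4, 6], [8, 10], [9]] has shape [3, 2, 2, 2, 1].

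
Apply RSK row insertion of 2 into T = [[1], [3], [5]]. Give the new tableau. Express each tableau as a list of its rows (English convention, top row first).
[[1, 2], [3], [5]]

2 is larger than every entry of row 1, so it is appended to row 1. The new tableau is [[1, 2], [3], [5]].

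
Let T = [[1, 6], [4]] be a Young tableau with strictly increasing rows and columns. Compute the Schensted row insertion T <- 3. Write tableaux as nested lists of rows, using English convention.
[[1, 3], [4, 6]]

In row 1, 3 replaces 6 (the leftmost entry greater than 3); 6 is bumped to row 2. 6 is appended to row 2. The new tableau is [[1, 3], [4, 6]].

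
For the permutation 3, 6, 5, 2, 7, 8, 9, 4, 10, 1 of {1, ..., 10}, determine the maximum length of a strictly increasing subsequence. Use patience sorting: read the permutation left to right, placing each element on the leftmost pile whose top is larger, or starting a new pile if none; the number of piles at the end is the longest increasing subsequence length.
6

3: new pile. tops = [3]
6: new pile. tops = [3, 6]
5: onto pile 2 (replacing 6). tops = [3, 5]
2: onto pile 1 (replacing 3). tops = [2, 5]
7: new pile. tops = [2, 5, 7]
8: new pile. tops = [2, 5, 7, 8]
9: new pile. tops = [2, 5, 7, 8, 9]
4: onto pile 2 (replacing 5). tops = [2, 4, 7, 8, 9]
10: new pile. tops = [2, 4, 7, 8, 9, 10]
1: onto pile 1 (replacing 2). tops = [1, 4, 7, 8, 9, 10]

6 piles, so the longest increasing subsequence has length 6.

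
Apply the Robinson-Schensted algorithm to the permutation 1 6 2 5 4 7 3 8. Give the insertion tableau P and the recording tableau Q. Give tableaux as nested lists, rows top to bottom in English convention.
Insert each entry of the permutation into P by Schensted row insertion, recording in Q the position of each new cell.

Insert 1: appended to row 1. P = [[1]].
Insert 6: appended to row 1. P = [[1, 6]].
Insert 2: 2 bumps 6 from row 1; 6 starts row 2. P = [[1, 2], [6]].
Insert 5: appended to row 1. P = [[1, 2, 5], [6]].
Insert 4: 4 bumps 5 from row 1; 5 bumps 6 from row 2; 6 starts row 3. P = [[1, 2, 4], [5], [6]].
Insert 7: appended to row 1. P = [[1, 2, 4, 7], [5], [6]].
Insert 3: 3 bumps 4 from row 1; 4 bumps 5 from row 2; 5 bumps 6 from row 3; 6 starts row 4. P = [[1, 2, 3, 7], [4], [5], [6]].
Insert 8: appended to row 1. P = [[1, 2, 3, 7, 8], [4], [5], [6]].

So P = [[1, 2, 3, 7, 8], [4], [5], [6]], Q = [[1, 2, 4, 6, 8], [3], [5], [7]].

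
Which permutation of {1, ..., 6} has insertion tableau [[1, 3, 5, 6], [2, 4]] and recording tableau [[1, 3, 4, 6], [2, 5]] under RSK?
Reverse the RSK construction: for i from n down to 1, find the cell of Q containing i, remove the entry at that cell from P, and reverse-bump it up through P; the value ejected from row 1 is w(i).

Step i=6: Q has 6 at row 1, column 4; remove that cell from P, ejecting 6. So w(6) = 6. P is now [[1, 3, 5], [2, 4]].
Step i=5: Q has 5 at row 2, column 2; remove 4 from row 2 of P and reverse-bump: 4 enters row 1 and ejects 3. So w(5) = 3. P is now [[1, 4, 5], [2]].
Step i=4: Q has 4 at row 1, column 3; remove that cell from P, ejecting 5. So w(4) = 5. P is now [[1, 4], [2]].
Step i=3: Q has 3 at row 1, column 2; remove that cell from P, ejecting 4. So w(3) = 4. P is now [[1], [2]].
Step i=2: Q has 2 at row 2, column 1; remove 2 from row 2 of P and reverse-bump: 2 enters row 1 and ejects 1. So w(2) = 1. P is now [[2]].
Step i=1: Q has 1 at row 1, column 1; remove that cell from P, ejecting 2. So w(1) = 2. P is now [].

So w = 2 1 4 5 3 6.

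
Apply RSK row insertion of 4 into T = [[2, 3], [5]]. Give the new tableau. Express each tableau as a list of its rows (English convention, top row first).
4 is larger than every entry of row 1, so it is appended to row 1. The new tableau is [[2, 3, 4], [5]].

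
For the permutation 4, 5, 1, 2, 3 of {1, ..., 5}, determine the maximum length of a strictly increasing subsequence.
3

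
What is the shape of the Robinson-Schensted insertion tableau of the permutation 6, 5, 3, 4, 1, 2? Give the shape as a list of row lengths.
[2, 2, 1, 1]

RSK row insertion gives P = [[1, 2], [3, 4], [5], [6]], which has shape [2, 2, 1, 1].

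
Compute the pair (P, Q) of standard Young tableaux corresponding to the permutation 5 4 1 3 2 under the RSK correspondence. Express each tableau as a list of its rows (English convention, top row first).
P = [[1, 2], [3], [4], [5]], Q = [[1, 4], [2], [3], [5]]

Insert each entry of the permutation into P by Schensted row insertion, recording in Q the position of each new cell.

Insert 5: appended to row 1. P = [[5]].
Insert 4: 4 bumps 5 from row 1; 5 starts row 2. P = [[4], [5]].
Insert 1: 1 bumps 4 from row 1; 4 bumps 5 from row 2; 5 starts row 3. P = [[1], [4], [5]].
Insert 3: appended to row 1. P = [[1, 3], [4], [5]].
Insert 2: 2 bumps 3 from row 1; 3 bumps 4 from row 2; 4 bumps 5 from row 3; 5 starts row 4. P = [[1, 2], [3], [4], [5]].

So P = [[1, 2], [3], [4], [5]], Q = [[1, 4], [2], [3], [5]].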